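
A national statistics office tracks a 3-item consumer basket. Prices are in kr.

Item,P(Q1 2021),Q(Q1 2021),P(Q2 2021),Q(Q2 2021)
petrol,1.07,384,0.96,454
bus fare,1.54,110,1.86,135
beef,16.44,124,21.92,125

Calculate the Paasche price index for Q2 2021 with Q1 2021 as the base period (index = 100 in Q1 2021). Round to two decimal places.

Paasche price index uses current-period quantities as weights.
ΣP(Q2 2021)·Q(Q2 2021) = 0.96×454 + 1.86×135 + 21.92×125 = 435.84 + 251.1 + 2740 = 3426.94
ΣP(Q1 2021)·Q(Q2 2021) = 1.07×454 + 1.54×135 + 16.44×125 = 485.78 + 207.9 + 2055 = 2748.68
Index = 3426.94 / 2748.68 × 100 = 124.6758

124.68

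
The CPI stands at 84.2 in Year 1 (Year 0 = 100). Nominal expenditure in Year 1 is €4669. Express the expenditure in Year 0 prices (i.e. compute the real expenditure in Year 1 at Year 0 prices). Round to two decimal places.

5545.13

Real = Nominal ÷ (Index/100) = 4669 ÷ (84.2/100)
     = 4669 ÷ 0.842 = 5545.1306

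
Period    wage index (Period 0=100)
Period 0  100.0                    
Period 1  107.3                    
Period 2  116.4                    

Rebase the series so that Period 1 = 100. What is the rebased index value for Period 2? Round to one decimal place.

Rebased(Period 2) = 116.4 / 107.3 × 100 = 108.4809

108.5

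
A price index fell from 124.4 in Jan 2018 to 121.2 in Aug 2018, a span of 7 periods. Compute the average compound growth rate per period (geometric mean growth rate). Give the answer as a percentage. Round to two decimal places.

-0.37%

Growth factor = (121.2/124.4)^(1/7) = (0.974277)^(1/7) = 0.996284
Growth rate = 0.996284 − 1 = -0.003716 = -0.3716%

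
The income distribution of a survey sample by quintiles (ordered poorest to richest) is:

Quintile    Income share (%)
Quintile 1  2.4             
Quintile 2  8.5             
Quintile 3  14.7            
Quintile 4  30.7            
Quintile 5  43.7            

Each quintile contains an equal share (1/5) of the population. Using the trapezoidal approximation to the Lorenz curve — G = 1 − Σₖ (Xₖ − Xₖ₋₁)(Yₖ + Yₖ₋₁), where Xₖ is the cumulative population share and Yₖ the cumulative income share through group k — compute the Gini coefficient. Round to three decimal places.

0.419

Cumulative income shares Yₖ: 0.0240, 0.1090, 0.2560, 0.5630, 1.0000
Σ (Xₖ−Xₖ₋₁)(Yₖ+Yₖ₋₁) = (1/5)(0.0240+0.0000) + (1/5)(0.1090+0.0240) + (1/5)(0.2560+0.1090) + (1/5)(0.5630+0.2560) + (1/5)(1.0000+0.5630)
  = 0.0048 + 0.0266 + 0.0730 + 0.1638 + 0.3126 = 0.5808
G = 1 − 0.5808 = 0.4192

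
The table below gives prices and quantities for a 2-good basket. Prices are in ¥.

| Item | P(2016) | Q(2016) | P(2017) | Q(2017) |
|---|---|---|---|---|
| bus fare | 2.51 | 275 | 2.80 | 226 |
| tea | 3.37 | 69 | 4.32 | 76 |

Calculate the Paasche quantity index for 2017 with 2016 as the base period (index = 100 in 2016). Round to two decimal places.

Paasche quantity index uses current-period prices as weights.
ΣP(2017)·Q(2017) = 2.80×226 + 4.32×76 = 632.8 + 328.32 = 961.12
ΣP(2017)·Q(2016) = 2.80×275 + 4.32×69 = 770 + 298.08 = 1068.08
Index = 961.12 / 1068.08 × 100 = 89.9858

89.99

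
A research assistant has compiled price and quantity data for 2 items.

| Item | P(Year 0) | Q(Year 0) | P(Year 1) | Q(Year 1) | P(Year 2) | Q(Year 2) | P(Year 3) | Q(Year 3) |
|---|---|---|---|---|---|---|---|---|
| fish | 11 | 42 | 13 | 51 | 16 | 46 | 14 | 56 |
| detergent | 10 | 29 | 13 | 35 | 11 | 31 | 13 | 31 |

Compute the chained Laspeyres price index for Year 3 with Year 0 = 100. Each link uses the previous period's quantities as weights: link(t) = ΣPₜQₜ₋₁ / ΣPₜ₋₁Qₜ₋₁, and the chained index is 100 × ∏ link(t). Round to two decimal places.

Link Year 0→Year 1:
ΣP(Year 1)Q(Year 0) = 13×42 + 13×29 = 546 + 377 = 923
ΣP(Year 0)Q(Year 0) = 11×42 + 10×29 = 462 + 290 = 752
link = 923/752 = 1.227394
Link Year 1→Year 2:
ΣP(Year 2)Q(Year 1) = 16×51 + 11×35 = 816 + 385 = 1201
ΣP(Year 1)Q(Year 1) = 13×51 + 13×35 = 663 + 455 = 1118
link = 1201/1118 = 1.074240
Link Year 2→Year 3:
ΣP(Year 3)Q(Year 2) = 14×46 + 13×31 = 644 + 403 = 1047
ΣP(Year 2)Q(Year 2) = 16×46 + 11×31 = 736 + 341 = 1077
link = 1047/1077 = 0.972145
Chained index = 100 × 1.227394 × 1.074240 × 0.972145 = 128.1788

128.18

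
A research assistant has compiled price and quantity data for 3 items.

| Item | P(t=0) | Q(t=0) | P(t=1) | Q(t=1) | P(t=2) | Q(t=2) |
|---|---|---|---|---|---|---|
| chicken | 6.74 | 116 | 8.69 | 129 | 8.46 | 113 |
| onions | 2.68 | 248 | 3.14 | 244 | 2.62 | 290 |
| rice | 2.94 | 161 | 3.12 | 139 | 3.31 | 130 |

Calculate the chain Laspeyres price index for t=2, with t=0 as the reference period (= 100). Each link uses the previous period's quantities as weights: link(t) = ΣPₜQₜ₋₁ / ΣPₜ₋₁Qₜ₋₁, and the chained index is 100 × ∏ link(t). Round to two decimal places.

Link t=0→t=1:
ΣP(t=1)Q(t=0) = 8.69×116 + 3.14×248 + 3.12×161 = 1008.04 + 778.72 + 502.32 = 2289.08
ΣP(t=0)Q(t=0) = 6.74×116 + 2.68×248 + 2.94×161 = 781.84 + 664.64 + 473.34 = 1919.82
link = 2289.08/1919.82 = 1.192341
Link t=1→t=2:
ΣP(t=2)Q(t=1) = 8.46×129 + 2.62×244 + 3.31×139 = 1091.34 + 639.28 + 460.09 = 2190.71
ΣP(t=1)Q(t=1) = 8.69×129 + 3.14×244 + 3.12×139 = 1121.01 + 766.16 + 433.68 = 2320.85
link = 2190.71/2320.85 = 0.943926
Chained index = 100 × 1.192341 × 0.943926 = 112.5481

112.55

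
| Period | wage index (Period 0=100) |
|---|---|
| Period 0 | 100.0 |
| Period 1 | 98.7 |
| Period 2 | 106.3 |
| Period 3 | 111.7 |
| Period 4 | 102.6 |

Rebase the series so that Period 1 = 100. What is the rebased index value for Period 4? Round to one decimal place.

104.0

Rebased(Period 4) = 102.6 / 98.7 × 100 = 103.9514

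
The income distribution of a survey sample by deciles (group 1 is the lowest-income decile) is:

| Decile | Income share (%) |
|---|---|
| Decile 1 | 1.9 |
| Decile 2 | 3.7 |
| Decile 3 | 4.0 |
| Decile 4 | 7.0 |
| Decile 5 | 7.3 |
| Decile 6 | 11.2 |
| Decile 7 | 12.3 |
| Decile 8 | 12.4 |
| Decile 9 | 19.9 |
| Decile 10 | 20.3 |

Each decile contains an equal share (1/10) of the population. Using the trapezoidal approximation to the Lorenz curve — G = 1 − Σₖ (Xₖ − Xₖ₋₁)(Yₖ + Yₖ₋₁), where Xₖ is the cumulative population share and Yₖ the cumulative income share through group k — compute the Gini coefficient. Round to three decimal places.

0.341

Cumulative income shares Yₖ: 0.0190, 0.0560, 0.0960, 0.1660, 0.2390, 0.3510, 0.4740, 0.5980, 0.7970, 1.0000
Σ (Xₖ−Xₖ₋₁)(Yₖ+Yₖ₋₁) = (1/10)(0.0190+0.0000) + (1/10)(0.0560+0.0190) + (1/10)(0.0960+0.0560) + (1/10)(0.1660+0.0960) + (1/10)(0.2390+0.1660) + (1/10)(0.3510+0.2390) + (1/10)(0.4740+0.3510) + (1/10)(0.5980+0.4740) + (1/10)(0.7970+0.5980) + (1/10)(1.0000+0.7970)
  = 0.0019 + 0.0075 + 0.0152 + 0.0262 + 0.0405 + 0.0590 + 0.0825 + 0.1072 + 0.1395 + 0.1797 = 0.6592
G = 1 − 0.6592 = 0.3408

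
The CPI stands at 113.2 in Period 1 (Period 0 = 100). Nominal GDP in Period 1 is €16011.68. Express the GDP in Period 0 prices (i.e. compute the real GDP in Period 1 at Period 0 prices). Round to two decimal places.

14144.59

Real = Nominal ÷ (Index/100) = 16011.68 ÷ (113.2/100)
     = 16011.68 ÷ 1.132 = 14144.5936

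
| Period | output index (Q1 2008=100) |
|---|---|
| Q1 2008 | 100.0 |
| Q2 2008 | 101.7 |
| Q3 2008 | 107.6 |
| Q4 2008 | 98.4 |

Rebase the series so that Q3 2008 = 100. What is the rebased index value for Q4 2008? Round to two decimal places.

91.45

Rebased(Q4 2008) = 98.4 / 107.6 × 100 = 91.4498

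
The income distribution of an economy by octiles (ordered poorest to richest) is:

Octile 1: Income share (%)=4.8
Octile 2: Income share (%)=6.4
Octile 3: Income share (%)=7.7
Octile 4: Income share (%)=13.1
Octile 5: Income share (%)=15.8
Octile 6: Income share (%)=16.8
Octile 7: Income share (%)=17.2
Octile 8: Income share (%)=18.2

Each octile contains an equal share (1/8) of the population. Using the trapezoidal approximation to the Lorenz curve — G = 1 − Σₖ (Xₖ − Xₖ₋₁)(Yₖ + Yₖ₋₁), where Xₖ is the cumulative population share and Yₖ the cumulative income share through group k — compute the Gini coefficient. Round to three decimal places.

Cumulative income shares Yₖ: 0.0480, 0.1120, 0.1890, 0.3200, 0.4780, 0.6460, 0.8180, 1.0000
Σ (Xₖ−Xₖ₋₁)(Yₖ+Yₖ₋₁) = (1/8)(0.0480+0.0000) + (1/8)(0.1120+0.0480) + (1/8)(0.1890+0.1120) + (1/8)(0.3200+0.1890) + (1/8)(0.4780+0.3200) + (1/8)(0.6460+0.4780) + (1/8)(0.8180+0.6460) + (1/8)(1.0000+0.8180)
  = 0.0060 + 0.0200 + 0.0376 + 0.0636 + 0.0998 + 0.1405 + 0.1830 + 0.2273 = 0.7778
G = 1 − 0.7778 = 0.2222

0.222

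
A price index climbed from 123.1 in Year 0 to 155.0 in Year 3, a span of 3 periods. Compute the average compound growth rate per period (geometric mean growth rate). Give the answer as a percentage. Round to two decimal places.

7.98%

Growth factor = (155.0/123.1)^(1/3) = (1.259139)^(1/3) = 1.079836
Growth rate = 1.079836 − 1 = 0.079836 = 7.9836%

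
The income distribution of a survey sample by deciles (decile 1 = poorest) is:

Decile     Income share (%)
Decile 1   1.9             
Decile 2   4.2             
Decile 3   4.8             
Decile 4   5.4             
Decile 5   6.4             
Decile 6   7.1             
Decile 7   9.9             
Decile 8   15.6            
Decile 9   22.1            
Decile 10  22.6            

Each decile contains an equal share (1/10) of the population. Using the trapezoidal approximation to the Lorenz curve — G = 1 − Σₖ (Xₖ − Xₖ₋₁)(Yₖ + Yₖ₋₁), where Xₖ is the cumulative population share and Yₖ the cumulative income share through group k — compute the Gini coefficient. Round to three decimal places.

0.380

Cumulative income shares Yₖ: 0.0190, 0.0610, 0.1090, 0.1630, 0.2270, 0.2980, 0.3970, 0.5530, 0.7740, 1.0000
Σ (Xₖ−Xₖ₋₁)(Yₖ+Yₖ₋₁) = (1/10)(0.0190+0.0000) + (1/10)(0.0610+0.0190) + (1/10)(0.1090+0.0610) + (1/10)(0.1630+0.1090) + (1/10)(0.2270+0.1630) + (1/10)(0.2980+0.2270) + (1/10)(0.3970+0.2980) + (1/10)(0.5530+0.3970) + (1/10)(0.7740+0.5530) + (1/10)(1.0000+0.7740)
  = 0.0019 + 0.0080 + 0.0170 + 0.0272 + 0.0390 + 0.0525 + 0.0695 + 0.0950 + 0.1327 + 0.1774 = 0.6202
G = 1 − 0.6202 = 0.3798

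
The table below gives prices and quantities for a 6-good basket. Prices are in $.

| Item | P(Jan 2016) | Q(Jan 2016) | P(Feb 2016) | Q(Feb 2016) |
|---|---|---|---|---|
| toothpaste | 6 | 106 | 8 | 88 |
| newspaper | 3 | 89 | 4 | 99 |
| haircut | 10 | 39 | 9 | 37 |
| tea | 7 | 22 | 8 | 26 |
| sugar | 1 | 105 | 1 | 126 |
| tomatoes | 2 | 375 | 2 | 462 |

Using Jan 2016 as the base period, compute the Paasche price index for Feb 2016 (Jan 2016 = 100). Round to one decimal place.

Paasche price index uses current-period quantities as weights.
ΣP(Feb 2016)·Q(Feb 2016) = 8×88 + 4×99 + 9×37 + 8×26 + 1×126 + 2×462 = 704 + 396 + 333 + 208 + 126 + 924 = 2691
ΣP(Jan 2016)·Q(Feb 2016) = 6×88 + 3×99 + 10×37 + 7×26 + 1×126 + 2×462 = 528 + 297 + 370 + 182 + 126 + 924 = 2427
Index = 2691 / 2427 × 100 = 110.8776

110.9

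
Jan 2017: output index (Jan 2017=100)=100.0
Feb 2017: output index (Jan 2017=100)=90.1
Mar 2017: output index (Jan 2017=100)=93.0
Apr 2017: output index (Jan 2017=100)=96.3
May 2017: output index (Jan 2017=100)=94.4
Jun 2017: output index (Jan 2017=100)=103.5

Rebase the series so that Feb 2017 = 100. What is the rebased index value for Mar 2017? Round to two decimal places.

Rebased(Mar 2017) = 93.0 / 90.1 × 100 = 103.2186

103.22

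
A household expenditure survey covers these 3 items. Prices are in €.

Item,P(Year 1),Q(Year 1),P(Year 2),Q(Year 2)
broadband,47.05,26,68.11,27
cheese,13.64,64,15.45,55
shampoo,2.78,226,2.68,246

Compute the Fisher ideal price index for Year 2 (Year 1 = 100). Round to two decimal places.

Laspeyres component (base-period weights):
ΣP(Year 2)Q(Year 1) = 68.11×26 + 15.45×64 + 2.68×226 = 1770.86 + 988.8 + 605.68 = 3365.34
ΣP(Year 1)Q(Year 1) = 47.05×26 + 13.64×64 + 2.78×226 = 1223.3 + 872.96 + 628.28 = 2724.54
L = 3365.34 / 2724.54 × 100 = 123.5196
Paasche component (current-period weights):
ΣP(Year 2)Q(Year 2) = 68.11×27 + 15.45×55 + 2.68×246 = 1838.97 + 849.75 + 659.28 = 3348
ΣP(Year 1)Q(Year 2) = 47.05×27 + 13.64×55 + 2.78×246 = 1270.35 + 750.2 + 683.88 = 2704.43
P = 3348 / 2704.43 × 100 = 123.7969
Fisher = √(L × P) = √(123.5196 × 123.7969) = 123.6581

123.66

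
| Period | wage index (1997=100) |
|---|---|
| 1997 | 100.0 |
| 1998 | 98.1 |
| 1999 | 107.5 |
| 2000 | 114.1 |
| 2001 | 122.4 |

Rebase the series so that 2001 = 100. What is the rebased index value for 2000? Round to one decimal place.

93.2

Rebased(2000) = 114.1 / 122.4 × 100 = 93.2190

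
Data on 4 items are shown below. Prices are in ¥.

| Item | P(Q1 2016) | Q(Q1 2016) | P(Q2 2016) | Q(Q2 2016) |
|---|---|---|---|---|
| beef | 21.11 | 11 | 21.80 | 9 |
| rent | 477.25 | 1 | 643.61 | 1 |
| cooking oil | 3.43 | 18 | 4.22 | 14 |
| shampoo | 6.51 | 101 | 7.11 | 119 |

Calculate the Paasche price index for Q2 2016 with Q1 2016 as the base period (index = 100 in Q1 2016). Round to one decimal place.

117.1

Paasche price index uses current-period quantities as weights.
ΣP(Q2 2016)·Q(Q2 2016) = 21.80×9 + 643.61×1 + 4.22×14 + 7.11×119 = 196.2 + 643.61 + 59.08 + 846.09 = 1744.98
ΣP(Q1 2016)·Q(Q2 2016) = 21.11×9 + 477.25×1 + 3.43×14 + 6.51×119 = 189.99 + 477.25 + 48.02 + 774.69 = 1489.95
Index = 1744.98 / 1489.95 × 100 = 117.1167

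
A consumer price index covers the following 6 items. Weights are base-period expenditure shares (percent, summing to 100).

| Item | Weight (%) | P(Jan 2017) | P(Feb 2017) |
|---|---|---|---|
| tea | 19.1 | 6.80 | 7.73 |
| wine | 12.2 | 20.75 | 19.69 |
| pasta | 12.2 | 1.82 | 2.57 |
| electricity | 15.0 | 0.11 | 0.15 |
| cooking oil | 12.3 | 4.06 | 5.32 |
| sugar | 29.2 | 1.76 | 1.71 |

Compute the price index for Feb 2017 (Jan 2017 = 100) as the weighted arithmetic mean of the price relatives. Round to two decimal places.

115.46

tea: 19.1 × (7.73/6.80) = 19.1 × 1.136765 = 21.7122
wine: 12.2 × (19.69/20.75) = 12.2 × 0.948916 = 11.5768
pasta: 12.2 × (2.57/1.82) = 12.2 × 1.412088 = 17.2275
electricity: 15.0 × (0.15/0.11) = 15.0 × 1.363636 = 20.4545
cooking oil: 12.3 × (5.32/4.06) = 12.3 × 1.310345 = 16.1172
sugar: 29.2 × (1.71/1.76) = 29.2 × 0.971591 = 28.3705
Index = Σ wᵢ·(p₁ᵢ/p₀ᵢ) = 21.7122 + 11.5768 + 17.2275 + 20.4545 + 16.1172 + 28.3705 = 115.4587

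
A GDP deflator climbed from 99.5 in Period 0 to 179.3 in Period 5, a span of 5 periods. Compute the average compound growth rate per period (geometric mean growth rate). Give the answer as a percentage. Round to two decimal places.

12.50%

Growth factor = (179.3/99.5)^(1/5) = (1.802010)^(1/5) = 1.124997
Growth rate = 1.124997 − 1 = 0.124997 = 12.4997%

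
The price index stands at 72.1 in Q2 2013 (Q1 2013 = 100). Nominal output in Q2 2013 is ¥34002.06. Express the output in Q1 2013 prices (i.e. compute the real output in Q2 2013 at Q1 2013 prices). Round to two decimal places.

Real = Nominal ÷ (Index/100) = 34002.06 ÷ (72.1/100)
     = 34002.06 ÷ 0.721 = 47159.5839

47159.58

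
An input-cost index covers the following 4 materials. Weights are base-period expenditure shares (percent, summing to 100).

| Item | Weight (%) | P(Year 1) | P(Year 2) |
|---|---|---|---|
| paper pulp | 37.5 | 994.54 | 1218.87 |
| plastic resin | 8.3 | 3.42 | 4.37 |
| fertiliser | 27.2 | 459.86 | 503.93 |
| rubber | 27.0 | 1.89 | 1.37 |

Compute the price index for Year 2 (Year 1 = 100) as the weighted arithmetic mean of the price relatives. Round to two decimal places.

105.94

paper pulp: 37.5 × (1218.87/994.54) = 37.5 × 1.225562 = 45.9586
plastic resin: 8.3 × (4.37/3.42) = 8.3 × 1.277778 = 10.6056
fertiliser: 27.2 × (503.93/459.86) = 27.2 × 1.095834 = 29.8067
rubber: 27.0 × (1.37/1.89) = 27.0 × 0.724868 = 19.5714
Index = Σ wᵢ·(p₁ᵢ/p₀ᵢ) = 45.9586 + 10.6056 + 29.8067 + 19.5714 = 105.9422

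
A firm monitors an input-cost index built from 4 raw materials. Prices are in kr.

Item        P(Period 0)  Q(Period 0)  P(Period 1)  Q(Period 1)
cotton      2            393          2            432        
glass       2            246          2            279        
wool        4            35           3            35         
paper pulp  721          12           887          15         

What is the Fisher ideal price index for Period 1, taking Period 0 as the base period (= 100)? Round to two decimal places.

Laspeyres component (base-period weights):
ΣP(Period 1)Q(Period 0) = 2×393 + 2×246 + 3×35 + 887×12 = 786 + 492 + 105 + 10644 = 12027
ΣP(Period 0)Q(Period 0) = 2×393 + 2×246 + 4×35 + 721×12 = 786 + 492 + 140 + 8652 = 10070
L = 12027 / 10070 × 100 = 119.4340
Paasche component (current-period weights):
ΣP(Period 1)Q(Period 1) = 2×432 + 2×279 + 3×35 + 887×15 = 864 + 558 + 105 + 13305 = 14832
ΣP(Period 0)Q(Period 1) = 2×432 + 2×279 + 4×35 + 721×15 = 864 + 558 + 140 + 10815 = 12377
P = 14832 / 12377 × 100 = 119.8352
Fisher = √(L × P) = √(119.4340 × 119.8352) = 119.6344

119.63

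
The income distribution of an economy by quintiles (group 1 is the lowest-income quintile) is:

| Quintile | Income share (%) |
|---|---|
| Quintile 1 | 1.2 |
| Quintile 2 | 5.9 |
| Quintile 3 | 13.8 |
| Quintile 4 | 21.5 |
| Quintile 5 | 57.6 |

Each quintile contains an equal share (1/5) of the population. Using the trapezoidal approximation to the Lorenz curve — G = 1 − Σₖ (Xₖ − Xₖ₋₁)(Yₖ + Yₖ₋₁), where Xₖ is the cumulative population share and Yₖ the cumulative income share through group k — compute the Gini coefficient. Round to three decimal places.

0.514

Cumulative income shares Yₖ: 0.0120, 0.0710, 0.2090, 0.4240, 1.0000
Σ (Xₖ−Xₖ₋₁)(Yₖ+Yₖ₋₁) = (1/5)(0.0120+0.0000) + (1/5)(0.0710+0.0120) + (1/5)(0.2090+0.0710) + (1/5)(0.4240+0.2090) + (1/5)(1.0000+0.4240)
  = 0.0024 + 0.0166 + 0.0560 + 0.1266 + 0.2848 = 0.4864
G = 1 − 0.4864 = 0.5136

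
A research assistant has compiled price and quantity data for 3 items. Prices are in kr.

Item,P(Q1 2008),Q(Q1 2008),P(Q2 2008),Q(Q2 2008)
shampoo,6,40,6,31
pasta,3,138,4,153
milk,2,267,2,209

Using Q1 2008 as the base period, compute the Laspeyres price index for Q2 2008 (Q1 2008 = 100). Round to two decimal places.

111.62

Laspeyres price index uses base-period quantities as weights.
ΣP(Q2 2008)·Q(Q1 2008) = 6×40 + 4×138 + 2×267 = 240 + 552 + 534 = 1326
ΣP(Q1 2008)·Q(Q1 2008) = 6×40 + 3×138 + 2×267 = 240 + 414 + 534 = 1188
Index = 1326 / 1188 × 100 = 111.6162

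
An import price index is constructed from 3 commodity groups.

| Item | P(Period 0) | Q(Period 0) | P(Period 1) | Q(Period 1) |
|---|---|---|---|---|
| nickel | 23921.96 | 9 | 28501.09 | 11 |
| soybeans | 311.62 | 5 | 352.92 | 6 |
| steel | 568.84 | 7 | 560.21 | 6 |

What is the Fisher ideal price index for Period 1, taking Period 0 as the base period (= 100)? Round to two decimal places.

Laspeyres component (base-period weights):
ΣP(Period 1)Q(Period 0) = 28501.09×9 + 352.92×5 + 560.21×7 = 256509.81 + 1764.6 + 3921.47 = 262195.88
ΣP(Period 0)Q(Period 0) = 23921.96×9 + 311.62×5 + 568.84×7 = 215297.64 + 1558.1 + 3981.88 = 220837.62
L = 262195.88 / 220837.62 × 100 = 118.7279
Paasche component (current-period weights):
ΣP(Period 1)Q(Period 1) = 28501.09×11 + 352.92×6 + 560.21×6 = 313511.99 + 2117.52 + 3361.26 = 318990.77
ΣP(Period 0)Q(Period 1) = 23921.96×11 + 311.62×6 + 568.84×6 = 263141.56 + 1869.72 + 3413.04 = 268424.32
P = 318990.77 / 268424.32 × 100 = 118.8383
Fisher = √(L × P) = √(118.7279 × 118.8383) = 118.7831

118.78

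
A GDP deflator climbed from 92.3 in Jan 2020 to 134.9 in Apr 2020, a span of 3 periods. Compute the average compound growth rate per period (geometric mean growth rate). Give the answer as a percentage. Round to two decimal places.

Growth factor = (134.9/92.3)^(1/3) = (1.461538)^(1/3) = 1.134846
Growth rate = 1.134846 − 1 = 0.134846 = 13.4846%

13.48%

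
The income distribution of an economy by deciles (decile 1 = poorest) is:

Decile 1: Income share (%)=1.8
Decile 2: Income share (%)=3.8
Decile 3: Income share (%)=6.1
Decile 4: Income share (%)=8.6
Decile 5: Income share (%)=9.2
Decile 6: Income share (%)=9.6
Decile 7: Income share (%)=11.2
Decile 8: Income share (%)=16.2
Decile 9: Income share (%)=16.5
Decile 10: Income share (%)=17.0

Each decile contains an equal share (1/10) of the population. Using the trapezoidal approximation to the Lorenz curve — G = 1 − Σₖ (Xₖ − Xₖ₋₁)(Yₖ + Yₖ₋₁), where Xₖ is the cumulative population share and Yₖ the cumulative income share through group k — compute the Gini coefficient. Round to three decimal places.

0.284

Cumulative income shares Yₖ: 0.0180, 0.0560, 0.1170, 0.2030, 0.2950, 0.3910, 0.5030, 0.6650, 0.8300, 1.0000
Σ (Xₖ−Xₖ₋₁)(Yₖ+Yₖ₋₁) = (1/10)(0.0180+0.0000) + (1/10)(0.0560+0.0180) + (1/10)(0.1170+0.0560) + (1/10)(0.2030+0.1170) + (1/10)(0.2950+0.2030) + (1/10)(0.3910+0.2950) + (1/10)(0.5030+0.3910) + (1/10)(0.6650+0.5030) + (1/10)(0.8300+0.6650) + (1/10)(1.0000+0.8300)
  = 0.0018 + 0.0074 + 0.0173 + 0.0320 + 0.0498 + 0.0686 + 0.0894 + 0.1168 + 0.1495 + 0.1830 = 0.7156
G = 1 − 0.7156 = 0.2844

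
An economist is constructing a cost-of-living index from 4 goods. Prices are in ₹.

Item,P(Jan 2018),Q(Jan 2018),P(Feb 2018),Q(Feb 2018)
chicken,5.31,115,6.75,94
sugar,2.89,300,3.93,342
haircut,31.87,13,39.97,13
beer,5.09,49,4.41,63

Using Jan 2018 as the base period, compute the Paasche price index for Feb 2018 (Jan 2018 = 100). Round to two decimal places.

Paasche price index uses current-period quantities as weights.
ΣP(Feb 2018)·Q(Feb 2018) = 6.75×94 + 3.93×342 + 39.97×13 + 4.41×63 = 634.5 + 1344.06 + 519.61 + 277.83 = 2776
ΣP(Jan 2018)·Q(Feb 2018) = 5.31×94 + 2.89×342 + 31.87×13 + 5.09×63 = 499.14 + 988.38 + 414.31 + 320.67 = 2222.5
Index = 2776 / 2222.5 × 100 = 124.9044

124.90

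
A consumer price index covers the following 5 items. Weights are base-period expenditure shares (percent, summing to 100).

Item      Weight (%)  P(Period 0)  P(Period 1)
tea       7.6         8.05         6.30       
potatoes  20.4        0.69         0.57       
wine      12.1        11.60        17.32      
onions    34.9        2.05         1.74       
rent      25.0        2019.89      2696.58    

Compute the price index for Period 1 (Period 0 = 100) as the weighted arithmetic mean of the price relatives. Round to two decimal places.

tea: 7.6 × (6.30/8.05) = 7.6 × 0.782609 = 5.9478
potatoes: 20.4 × (0.57/0.69) = 20.4 × 0.826087 = 16.8522
wine: 12.1 × (17.32/11.60) = 12.1 × 1.493103 = 18.0666
onions: 34.9 × (1.74/2.05) = 34.9 × 0.848780 = 29.6224
rent: 25.0 × (2696.58/2019.89) = 25.0 × 1.335013 = 33.3753
Index = Σ wᵢ·(p₁ᵢ/p₀ᵢ) = 5.9478 + 16.8522 + 18.0666 + 29.6224 + 33.3753 = 103.8643

103.86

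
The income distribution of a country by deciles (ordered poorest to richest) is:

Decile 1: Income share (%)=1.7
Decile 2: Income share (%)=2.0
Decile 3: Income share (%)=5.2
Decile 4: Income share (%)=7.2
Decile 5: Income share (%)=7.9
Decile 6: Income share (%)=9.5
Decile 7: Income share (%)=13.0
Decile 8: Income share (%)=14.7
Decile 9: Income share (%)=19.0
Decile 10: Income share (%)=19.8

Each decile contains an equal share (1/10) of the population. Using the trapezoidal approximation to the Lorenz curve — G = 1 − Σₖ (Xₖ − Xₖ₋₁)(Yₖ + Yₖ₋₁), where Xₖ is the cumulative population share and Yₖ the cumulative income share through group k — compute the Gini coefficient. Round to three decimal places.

0.348

Cumulative income shares Yₖ: 0.0170, 0.0370, 0.0890, 0.1610, 0.2400, 0.3350, 0.4650, 0.6120, 0.8020, 1.0000
Σ (Xₖ−Xₖ₋₁)(Yₖ+Yₖ₋₁) = (1/10)(0.0170+0.0000) + (1/10)(0.0370+0.0170) + (1/10)(0.0890+0.0370) + (1/10)(0.1610+0.0890) + (1/10)(0.2400+0.1610) + (1/10)(0.3350+0.2400) + (1/10)(0.4650+0.3350) + (1/10)(0.6120+0.4650) + (1/10)(0.8020+0.6120) + (1/10)(1.0000+0.8020)
  = 0.0017 + 0.0054 + 0.0126 + 0.0250 + 0.0401 + 0.0575 + 0.0800 + 0.1077 + 0.1414 + 0.1802 = 0.6516
G = 1 − 0.6516 = 0.3484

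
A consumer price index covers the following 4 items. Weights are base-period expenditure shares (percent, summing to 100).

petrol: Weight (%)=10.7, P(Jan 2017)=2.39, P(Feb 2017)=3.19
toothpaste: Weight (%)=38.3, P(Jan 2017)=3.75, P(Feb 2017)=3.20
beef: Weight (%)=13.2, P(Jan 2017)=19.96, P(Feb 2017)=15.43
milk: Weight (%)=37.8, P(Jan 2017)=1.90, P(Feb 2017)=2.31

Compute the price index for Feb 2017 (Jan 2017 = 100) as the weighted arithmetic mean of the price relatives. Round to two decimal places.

103.13

petrol: 10.7 × (3.19/2.39) = 10.7 × 1.334728 = 14.2816
toothpaste: 38.3 × (3.20/3.75) = 38.3 × 0.853333 = 32.6827
beef: 13.2 × (15.43/19.96) = 13.2 × 0.773046 = 10.2042
milk: 37.8 × (2.31/1.90) = 37.8 × 1.215789 = 45.9568
Index = Σ wᵢ·(p₁ᵢ/p₀ᵢ) = 14.2816 + 32.6827 + 10.2042 + 45.9568 = 103.1253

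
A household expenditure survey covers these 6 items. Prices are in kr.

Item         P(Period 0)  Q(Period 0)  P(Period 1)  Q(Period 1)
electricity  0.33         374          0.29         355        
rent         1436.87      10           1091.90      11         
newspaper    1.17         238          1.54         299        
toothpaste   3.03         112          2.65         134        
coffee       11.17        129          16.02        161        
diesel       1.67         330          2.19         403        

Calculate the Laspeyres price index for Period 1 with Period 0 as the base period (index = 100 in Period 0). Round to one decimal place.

Laspeyres price index uses base-period quantities as weights.
ΣP(Period 1)·Q(Period 0) = 0.29×374 + 1091.90×10 + 1.54×238 + 2.65×112 + 16.02×129 + 2.19×330 = 108.46 + 10919 + 366.52 + 296.8 + 2066.58 + 722.7 = 14480.06
ΣP(Period 0)·Q(Period 0) = 0.33×374 + 1436.87×10 + 1.17×238 + 3.03×112 + 11.17×129 + 1.67×330 = 123.42 + 14368.7 + 278.46 + 339.36 + 1440.93 + 551.1 = 17101.97
Index = 14480.06 / 17101.97 × 100 = 84.6690

84.7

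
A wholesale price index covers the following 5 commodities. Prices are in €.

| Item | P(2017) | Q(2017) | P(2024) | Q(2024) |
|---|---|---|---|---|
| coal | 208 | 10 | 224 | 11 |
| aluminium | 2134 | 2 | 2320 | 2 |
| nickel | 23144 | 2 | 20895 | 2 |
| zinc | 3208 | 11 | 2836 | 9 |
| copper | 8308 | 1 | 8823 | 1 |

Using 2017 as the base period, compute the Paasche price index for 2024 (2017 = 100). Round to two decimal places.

Paasche price index uses current-period quantities as weights.
ΣP(2024)·Q(2024) = 224×11 + 2320×2 + 20895×2 + 2836×9 + 8823×1 = 2464 + 4640 + 41790 + 25524 + 8823 = 83241
ΣP(2017)·Q(2024) = 208×11 + 2134×2 + 23144×2 + 3208×9 + 8308×1 = 2288 + 4268 + 46288 + 28872 + 8308 = 90024
Index = 83241 / 90024 × 100 = 92.4653

92.47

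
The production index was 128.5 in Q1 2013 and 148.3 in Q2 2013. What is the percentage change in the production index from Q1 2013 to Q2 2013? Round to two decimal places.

Change = (148.3 − 128.5) / 128.5 × 100
       = 19.8 / 128.5 × 100 = 15.4086%

15.41%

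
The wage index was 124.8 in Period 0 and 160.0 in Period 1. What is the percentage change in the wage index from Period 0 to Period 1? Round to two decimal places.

28.21%

Change = (160.0 − 124.8) / 124.8 × 100
       = 35.2 / 124.8 × 100 = 28.2051%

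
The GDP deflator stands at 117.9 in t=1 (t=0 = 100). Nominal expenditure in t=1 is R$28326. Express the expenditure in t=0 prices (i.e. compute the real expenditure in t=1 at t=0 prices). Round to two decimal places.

Real = Nominal ÷ (Index/100) = 28326 ÷ (117.9/100)
     = 28326 ÷ 1.179 = 24025.4453

24025.45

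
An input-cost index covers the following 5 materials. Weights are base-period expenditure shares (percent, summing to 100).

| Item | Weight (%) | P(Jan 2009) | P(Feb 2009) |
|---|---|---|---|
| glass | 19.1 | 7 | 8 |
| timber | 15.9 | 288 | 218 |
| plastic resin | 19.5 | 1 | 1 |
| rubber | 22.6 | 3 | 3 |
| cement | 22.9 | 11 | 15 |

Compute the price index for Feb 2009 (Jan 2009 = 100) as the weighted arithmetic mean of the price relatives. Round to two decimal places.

glass: 19.1 × (8/7) = 19.1 × 1.142857 = 21.8286
timber: 15.9 × (218/288) = 15.9 × 0.756944 = 12.0354
plastic resin: 19.5 × (1/1) = 19.5 × 1.000000 = 19.5000
rubber: 22.6 × (3/3) = 22.6 × 1.000000 = 22.6000
cement: 22.9 × (15/11) = 22.9 × 1.363636 = 31.2273
Index = Σ wᵢ·(p₁ᵢ/p₀ᵢ) = 21.8286 + 12.0354 + 19.5000 + 22.6000 + 31.2273 = 107.1913

107.19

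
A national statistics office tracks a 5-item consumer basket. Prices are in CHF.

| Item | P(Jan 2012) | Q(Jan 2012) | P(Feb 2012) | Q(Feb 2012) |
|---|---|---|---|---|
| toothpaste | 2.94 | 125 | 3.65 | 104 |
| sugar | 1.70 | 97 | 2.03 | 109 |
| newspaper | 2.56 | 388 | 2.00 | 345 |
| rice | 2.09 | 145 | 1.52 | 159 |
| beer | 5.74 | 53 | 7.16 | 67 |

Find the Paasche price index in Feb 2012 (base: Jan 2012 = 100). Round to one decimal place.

96.2

Paasche price index uses current-period quantities as weights.
ΣP(Feb 2012)·Q(Feb 2012) = 3.65×104 + 2.03×109 + 2.00×345 + 1.52×159 + 7.16×67 = 379.6 + 221.27 + 690 + 241.68 + 479.72 = 2012.27
ΣP(Jan 2012)·Q(Feb 2012) = 2.94×104 + 1.70×109 + 2.56×345 + 2.09×159 + 5.74×67 = 305.76 + 185.3 + 883.2 + 332.31 + 384.58 = 2091.15
Index = 2012.27 / 2091.15 × 100 = 96.2279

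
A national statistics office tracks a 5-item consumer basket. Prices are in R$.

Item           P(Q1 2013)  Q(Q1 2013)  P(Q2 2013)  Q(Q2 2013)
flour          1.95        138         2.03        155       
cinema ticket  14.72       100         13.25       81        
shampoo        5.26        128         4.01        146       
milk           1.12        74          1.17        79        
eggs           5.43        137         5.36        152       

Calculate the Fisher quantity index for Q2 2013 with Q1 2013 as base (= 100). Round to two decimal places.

98.00

Laspeyres component (base-period weights):
ΣP(Q1 2013)Q(Q2 2013) = 1.95×155 + 14.72×81 + 5.26×146 + 1.12×79 + 5.43×152 = 302.25 + 1192.32 + 767.96 + 88.48 + 825.36 = 3176.37
ΣP(Q1 2013)Q(Q1 2013) = 1.95×138 + 14.72×100 + 5.26×128 + 1.12×74 + 5.43×137 = 269.1 + 1472 + 673.28 + 82.88 + 743.91 = 3241.17
L = 3176.37 / 3241.17 × 100 = 98.0007
Paasche component (current-period weights):
ΣP(Q2 2013)Q(Q2 2013) = 2.03×155 + 13.25×81 + 4.01×146 + 1.17×79 + 5.36×152 = 314.65 + 1073.25 + 585.46 + 92.43 + 814.72 = 2880.51
ΣP(Q2 2013)Q(Q1 2013) = 2.03×138 + 13.25×100 + 4.01×128 + 1.17×74 + 5.36×137 = 280.14 + 1325 + 513.28 + 86.58 + 734.32 = 2939.32
P = 2880.51 / 2939.32 × 100 = 97.9992
Fisher = √(L × P) = √(98.0007 × 97.9992) = 98.0000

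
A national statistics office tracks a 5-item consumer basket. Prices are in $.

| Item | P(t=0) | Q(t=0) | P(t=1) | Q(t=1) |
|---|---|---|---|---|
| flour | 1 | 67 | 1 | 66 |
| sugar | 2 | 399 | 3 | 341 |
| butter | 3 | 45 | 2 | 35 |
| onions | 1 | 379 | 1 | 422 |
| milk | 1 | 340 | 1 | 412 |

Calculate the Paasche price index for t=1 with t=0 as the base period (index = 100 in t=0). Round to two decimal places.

118.14

Paasche price index uses current-period quantities as weights.
ΣP(t=1)·Q(t=1) = 1×66 + 3×341 + 2×35 + 1×422 + 1×412 = 66 + 1023 + 70 + 422 + 412 = 1993
ΣP(t=0)·Q(t=1) = 1×66 + 2×341 + 3×35 + 1×422 + 1×412 = 66 + 682 + 105 + 422 + 412 = 1687
Index = 1993 / 1687 × 100 = 118.1387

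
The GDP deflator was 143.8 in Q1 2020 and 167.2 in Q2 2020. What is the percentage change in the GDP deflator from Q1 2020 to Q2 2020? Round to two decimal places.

16.27%

Change = (167.2 − 143.8) / 143.8 × 100
       = 23.4 / 143.8 × 100 = 16.2726%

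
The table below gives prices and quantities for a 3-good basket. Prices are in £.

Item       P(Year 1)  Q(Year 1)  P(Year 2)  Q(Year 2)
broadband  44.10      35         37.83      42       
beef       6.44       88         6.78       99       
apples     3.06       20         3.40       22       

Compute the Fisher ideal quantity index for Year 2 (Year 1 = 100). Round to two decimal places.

117.58

Laspeyres component (base-period weights):
ΣP(Year 1)Q(Year 2) = 44.10×42 + 6.44×99 + 3.06×22 = 1852.2 + 637.56 + 67.32 = 2557.08
ΣP(Year 1)Q(Year 1) = 44.10×35 + 6.44×88 + 3.06×20 = 1543.5 + 566.72 + 61.2 = 2171.42
L = 2557.08 / 2171.42 × 100 = 117.7607
Paasche component (current-period weights):
ΣP(Year 2)Q(Year 2) = 37.83×42 + 6.78×99 + 3.40×22 = 1588.86 + 671.22 + 74.8 = 2334.88
ΣP(Year 2)Q(Year 1) = 37.83×35 + 6.78×88 + 3.40×20 = 1324.05 + 596.64 + 68 = 1988.69
P = 2334.88 / 1988.69 × 100 = 117.4079
Fisher = √(L × P) = √(117.7607 × 117.4079) = 117.5842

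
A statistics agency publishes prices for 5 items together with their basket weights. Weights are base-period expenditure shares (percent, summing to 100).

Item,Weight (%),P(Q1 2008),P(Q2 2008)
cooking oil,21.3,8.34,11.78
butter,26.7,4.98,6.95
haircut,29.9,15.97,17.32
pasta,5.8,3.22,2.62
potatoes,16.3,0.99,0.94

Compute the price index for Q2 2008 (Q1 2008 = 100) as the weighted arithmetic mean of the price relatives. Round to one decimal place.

120.0

cooking oil: 21.3 × (11.78/8.34) = 21.3 × 1.412470 = 30.0856
butter: 26.7 × (6.95/4.98) = 26.7 × 1.395582 = 37.2620
haircut: 29.9 × (17.32/15.97) = 29.9 × 1.084534 = 32.4276
pasta: 5.8 × (2.62/3.22) = 5.8 × 0.813665 = 4.7193
potatoes: 16.3 × (0.94/0.99) = 16.3 × 0.949495 = 15.4768
Index = Σ wᵢ·(p₁ᵢ/p₀ᵢ) = 30.0856 + 37.2620 + 32.4276 + 4.7193 + 15.4768 = 119.9712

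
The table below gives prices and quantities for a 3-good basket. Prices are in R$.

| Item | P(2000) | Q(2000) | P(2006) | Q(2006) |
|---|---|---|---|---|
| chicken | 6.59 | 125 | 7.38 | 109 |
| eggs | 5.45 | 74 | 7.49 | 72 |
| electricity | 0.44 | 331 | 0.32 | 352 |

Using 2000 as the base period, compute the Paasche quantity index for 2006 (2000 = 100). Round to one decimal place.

Paasche quantity index uses current-period prices as weights.
ΣP(2006)·Q(2006) = 7.38×109 + 7.49×72 + 0.32×352 = 804.42 + 539.28 + 112.64 = 1456.34
ΣP(2006)·Q(2000) = 7.38×125 + 7.49×74 + 0.32×331 = 922.5 + 554.26 + 105.92 = 1582.68
Index = 1456.34 / 1582.68 × 100 = 92.0173

92.0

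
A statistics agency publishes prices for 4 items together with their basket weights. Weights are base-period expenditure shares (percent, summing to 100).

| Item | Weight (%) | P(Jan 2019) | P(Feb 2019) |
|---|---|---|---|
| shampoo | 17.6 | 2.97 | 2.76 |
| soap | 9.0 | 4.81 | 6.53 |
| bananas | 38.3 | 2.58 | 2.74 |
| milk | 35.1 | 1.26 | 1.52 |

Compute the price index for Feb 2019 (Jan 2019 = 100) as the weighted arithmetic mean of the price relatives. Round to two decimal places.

111.59

shampoo: 17.6 × (2.76/2.97) = 17.6 × 0.929293 = 16.3556
soap: 9.0 × (6.53/4.81) = 9.0 × 1.357588 = 12.2183
bananas: 38.3 × (2.74/2.58) = 38.3 × 1.062016 = 40.6752
milk: 35.1 × (1.52/1.26) = 35.1 × 1.206349 = 42.3429
Index = Σ wᵢ·(p₁ᵢ/p₀ᵢ) = 16.3556 + 12.2183 + 40.6752 + 42.3429 = 111.5919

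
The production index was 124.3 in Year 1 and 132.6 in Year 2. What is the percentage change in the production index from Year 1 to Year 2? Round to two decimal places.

6.68%

Change = (132.6 − 124.3) / 124.3 × 100
       = 8.3 / 124.3 × 100 = 6.6774%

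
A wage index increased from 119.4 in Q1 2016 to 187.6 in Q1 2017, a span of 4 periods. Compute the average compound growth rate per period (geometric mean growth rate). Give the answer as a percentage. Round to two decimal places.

11.96%

Growth factor = (187.6/119.4)^(1/4) = (1.571189)^(1/4) = 1.119585
Growth rate = 1.119585 − 1 = 0.119585 = 11.9585%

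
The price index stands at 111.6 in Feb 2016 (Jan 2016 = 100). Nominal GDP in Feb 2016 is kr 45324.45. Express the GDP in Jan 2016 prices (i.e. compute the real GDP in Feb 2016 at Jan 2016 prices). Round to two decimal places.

Real = Nominal ÷ (Index/100) = 45324.45 ÷ (111.6/100)
     = 45324.45 ÷ 1.116 = 40613.3065

40613.31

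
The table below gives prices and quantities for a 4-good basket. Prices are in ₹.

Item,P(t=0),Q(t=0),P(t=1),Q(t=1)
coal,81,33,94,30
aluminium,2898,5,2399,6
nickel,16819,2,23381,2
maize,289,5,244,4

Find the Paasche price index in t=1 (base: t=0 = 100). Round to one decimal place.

Paasche price index uses current-period quantities as weights.
ΣP(t=1)·Q(t=1) = 94×30 + 2399×6 + 23381×2 + 244×4 = 2820 + 14394 + 46762 + 976 = 64952
ΣP(t=0)·Q(t=1) = 81×30 + 2898×6 + 16819×2 + 289×4 = 2430 + 17388 + 33638 + 1156 = 54612
Index = 64952 / 54612 × 100 = 118.9336

118.9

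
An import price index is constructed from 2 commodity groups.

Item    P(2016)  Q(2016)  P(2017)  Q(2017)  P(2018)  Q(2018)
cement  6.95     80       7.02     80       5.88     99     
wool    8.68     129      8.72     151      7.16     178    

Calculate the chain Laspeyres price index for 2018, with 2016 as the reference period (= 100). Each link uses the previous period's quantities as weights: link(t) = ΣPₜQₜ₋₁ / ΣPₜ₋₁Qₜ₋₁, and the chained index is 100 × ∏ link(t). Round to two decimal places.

83.13

Link 2016→2017:
ΣP(2017)Q(2016) = 7.02×80 + 8.72×129 = 561.6 + 1124.88 = 1686.48
ΣP(2016)Q(2016) = 6.95×80 + 8.68×129 = 556 + 1119.72 = 1675.72
link = 1686.48/1675.72 = 1.006421
Link 2017→2018:
ΣP(2018)Q(2017) = 5.88×80 + 7.16×151 = 470.4 + 1081.16 = 1551.56
ΣP(2017)Q(2017) = 7.02×80 + 8.72×151 = 561.6 + 1316.72 = 1878.32
link = 1551.56/1878.32 = 0.826036
Chained index = 100 × 1.006421 × 0.826036 = 83.1340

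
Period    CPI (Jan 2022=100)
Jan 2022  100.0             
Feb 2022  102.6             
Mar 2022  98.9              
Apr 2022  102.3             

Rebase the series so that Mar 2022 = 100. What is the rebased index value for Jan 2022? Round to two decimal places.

101.11

Rebased(Jan 2022) = 100.0 / 98.9 × 100 = 101.1122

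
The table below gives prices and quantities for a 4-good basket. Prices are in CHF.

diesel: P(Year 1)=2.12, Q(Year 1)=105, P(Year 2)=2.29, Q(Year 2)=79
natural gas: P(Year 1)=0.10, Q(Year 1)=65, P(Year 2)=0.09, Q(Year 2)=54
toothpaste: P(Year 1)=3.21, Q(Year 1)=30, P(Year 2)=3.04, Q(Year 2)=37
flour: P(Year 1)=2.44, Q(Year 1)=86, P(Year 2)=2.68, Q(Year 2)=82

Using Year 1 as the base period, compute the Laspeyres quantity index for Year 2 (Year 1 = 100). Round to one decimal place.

Laspeyres quantity index uses base-period prices as weights.
ΣP(Year 1)·Q(Year 2) = 2.12×79 + 0.10×54 + 3.21×37 + 2.44×82 = 167.48 + 5.4 + 118.77 + 200.08 = 491.73
ΣP(Year 1)·Q(Year 1) = 2.12×105 + 0.10×65 + 3.21×30 + 2.44×86 = 222.6 + 6.5 + 96.3 + 209.84 = 535.24
Index = 491.73 / 535.24 × 100 = 91.8709

91.9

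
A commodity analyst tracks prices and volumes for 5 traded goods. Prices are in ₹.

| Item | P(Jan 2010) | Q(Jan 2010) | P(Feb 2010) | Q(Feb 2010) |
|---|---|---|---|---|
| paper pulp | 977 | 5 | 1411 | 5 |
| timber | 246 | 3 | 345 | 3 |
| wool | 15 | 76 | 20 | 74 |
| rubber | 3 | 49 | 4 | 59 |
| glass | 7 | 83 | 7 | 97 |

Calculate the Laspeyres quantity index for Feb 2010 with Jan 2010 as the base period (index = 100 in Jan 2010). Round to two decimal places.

101.31

Laspeyres quantity index uses base-period prices as weights.
ΣP(Jan 2010)·Q(Feb 2010) = 977×5 + 246×3 + 15×74 + 3×59 + 7×97 = 4885 + 738 + 1110 + 177 + 679 = 7589
ΣP(Jan 2010)·Q(Jan 2010) = 977×5 + 246×3 + 15×76 + 3×49 + 7×83 = 4885 + 738 + 1140 + 147 + 581 = 7491
Index = 7589 / 7491 × 100 = 101.3082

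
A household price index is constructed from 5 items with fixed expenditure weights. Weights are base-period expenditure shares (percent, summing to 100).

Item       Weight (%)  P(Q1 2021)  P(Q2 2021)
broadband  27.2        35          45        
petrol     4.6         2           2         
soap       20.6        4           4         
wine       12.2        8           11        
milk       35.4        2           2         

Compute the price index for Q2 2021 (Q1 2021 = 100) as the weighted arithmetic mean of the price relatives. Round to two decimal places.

broadband: 27.2 × (45/35) = 27.2 × 1.285714 = 34.9714
petrol: 4.6 × (2/2) = 4.6 × 1.000000 = 4.6000
soap: 20.6 × (4/4) = 20.6 × 1.000000 = 20.6000
wine: 12.2 × (11/8) = 12.2 × 1.375000 = 16.7750
milk: 35.4 × (2/2) = 35.4 × 1.000000 = 35.4000
Index = Σ wᵢ·(p₁ᵢ/p₀ᵢ) = 34.9714 + 4.6000 + 20.6000 + 16.7750 + 35.4000 = 112.3464

112.35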